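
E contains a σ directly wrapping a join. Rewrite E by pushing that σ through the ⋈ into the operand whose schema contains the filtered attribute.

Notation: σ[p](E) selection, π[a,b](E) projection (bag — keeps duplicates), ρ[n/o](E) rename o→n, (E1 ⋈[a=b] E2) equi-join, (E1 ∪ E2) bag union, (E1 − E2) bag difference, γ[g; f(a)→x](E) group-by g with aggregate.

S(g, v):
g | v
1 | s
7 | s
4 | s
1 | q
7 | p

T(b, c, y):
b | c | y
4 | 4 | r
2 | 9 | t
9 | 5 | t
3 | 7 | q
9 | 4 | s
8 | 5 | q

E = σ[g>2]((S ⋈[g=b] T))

σ filters on g, owned by the left side.
E' = (σ[g>2](S) ⋈[g=b] T)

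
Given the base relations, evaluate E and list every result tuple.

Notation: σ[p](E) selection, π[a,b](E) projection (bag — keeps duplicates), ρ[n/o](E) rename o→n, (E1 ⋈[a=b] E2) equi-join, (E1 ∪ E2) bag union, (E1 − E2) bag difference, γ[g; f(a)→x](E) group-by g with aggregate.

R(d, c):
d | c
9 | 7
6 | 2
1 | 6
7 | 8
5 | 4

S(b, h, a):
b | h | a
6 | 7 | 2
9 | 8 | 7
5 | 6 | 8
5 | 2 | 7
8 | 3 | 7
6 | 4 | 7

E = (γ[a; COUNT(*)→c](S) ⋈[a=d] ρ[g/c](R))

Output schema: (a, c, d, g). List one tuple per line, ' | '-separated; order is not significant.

Row counts bottom-up:
  S → 6
  γ[a; COUNT(*)→c](S) → 3
  R → 5
  ρ[g/c](R) → 5
  (γ[a; COUNT(*)→c](S) ⋈[a=d] ρ[g/c](R)) → 1

== RESULT ==
a | c | d | g
7 | 4 | 7 | 8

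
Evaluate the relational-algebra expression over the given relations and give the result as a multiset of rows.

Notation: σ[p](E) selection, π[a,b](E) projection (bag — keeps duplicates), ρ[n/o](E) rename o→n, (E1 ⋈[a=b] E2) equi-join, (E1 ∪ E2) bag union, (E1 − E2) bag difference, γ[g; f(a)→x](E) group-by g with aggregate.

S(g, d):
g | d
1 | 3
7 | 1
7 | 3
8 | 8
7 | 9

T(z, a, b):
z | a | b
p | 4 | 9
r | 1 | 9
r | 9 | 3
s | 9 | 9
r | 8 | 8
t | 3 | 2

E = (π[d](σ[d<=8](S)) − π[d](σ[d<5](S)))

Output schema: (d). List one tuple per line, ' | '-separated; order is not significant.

Stepwise |·|:
  S → 5
  σ[d<=8](S) → 4
  π[d](σ[d<=8](S)) → 4
  S → 5
  σ[d<5](S) → 3
  π[d](σ[d<5](S)) → 3
  (π[d](σ[d<=8](S)) − π[d](σ[d<5](S))) → 1

== RESULT ==
d
8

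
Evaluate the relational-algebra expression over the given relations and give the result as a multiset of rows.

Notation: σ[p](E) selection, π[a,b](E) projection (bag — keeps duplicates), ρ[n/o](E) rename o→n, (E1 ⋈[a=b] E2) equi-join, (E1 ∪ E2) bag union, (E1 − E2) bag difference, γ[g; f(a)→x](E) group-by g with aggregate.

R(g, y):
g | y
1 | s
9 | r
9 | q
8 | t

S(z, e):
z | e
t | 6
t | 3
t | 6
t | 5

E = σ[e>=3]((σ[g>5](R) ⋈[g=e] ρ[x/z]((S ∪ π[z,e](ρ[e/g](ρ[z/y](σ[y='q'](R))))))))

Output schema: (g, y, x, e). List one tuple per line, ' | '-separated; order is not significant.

Per-node cardinality:
  R → 4
  σ[g>5](R) → 3
  S → 4
  R → 4
  σ[y='q'](R) → 1
  ρ[z/y](σ[y='q'](R)) → 1
  ρ[e/g](ρ[z/y](σ[y='q'](R))) → 1
  π[z,e](ρ[e/g](ρ[z/y](σ[y='q'](R)))) → 1
  (S ∪ π[z,e](ρ[e/g](ρ[z/y](σ[y='q'](R))))) → 5
  ρ[x/z]((S ∪ π[z,e](ρ[e/g](ρ[z/y](σ[y='q'](R)))))) → 5
  (σ[g>5](R) ⋈[g=e] ρ[x/z]((S ∪ π[z,e](ρ[e/g](ρ[z/y](σ[y='q'](R))))))) → 2
  σ[e>=3]((σ[g>5](R) ⋈[g=e] ρ[x/z]((S ∪ π[z,e](ρ[e/g](ρ[z/y](σ[y='q'](R)))))))) → 2

== RESULT ==
g | y | x | e
9 | q | q | 9
9 | r | q | 9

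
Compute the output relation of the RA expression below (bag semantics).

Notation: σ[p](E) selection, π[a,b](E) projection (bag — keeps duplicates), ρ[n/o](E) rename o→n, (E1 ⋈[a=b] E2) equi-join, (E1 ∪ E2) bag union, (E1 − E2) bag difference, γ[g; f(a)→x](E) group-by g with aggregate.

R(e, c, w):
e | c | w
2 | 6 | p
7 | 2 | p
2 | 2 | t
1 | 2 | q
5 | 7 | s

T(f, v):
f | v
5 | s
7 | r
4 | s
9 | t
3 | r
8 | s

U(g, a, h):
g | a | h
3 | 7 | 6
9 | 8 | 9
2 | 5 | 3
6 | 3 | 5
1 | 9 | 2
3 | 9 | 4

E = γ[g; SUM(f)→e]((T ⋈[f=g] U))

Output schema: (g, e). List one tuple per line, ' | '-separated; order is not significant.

Per-node cardinality:
  T → 6
  U → 6
  (T ⋈[f=g] U) → 3
  γ[g; SUM(f)→e]((T ⋈[f=g] U)) → 2

== RESULT ==
g | e
3 | 6
9 | 9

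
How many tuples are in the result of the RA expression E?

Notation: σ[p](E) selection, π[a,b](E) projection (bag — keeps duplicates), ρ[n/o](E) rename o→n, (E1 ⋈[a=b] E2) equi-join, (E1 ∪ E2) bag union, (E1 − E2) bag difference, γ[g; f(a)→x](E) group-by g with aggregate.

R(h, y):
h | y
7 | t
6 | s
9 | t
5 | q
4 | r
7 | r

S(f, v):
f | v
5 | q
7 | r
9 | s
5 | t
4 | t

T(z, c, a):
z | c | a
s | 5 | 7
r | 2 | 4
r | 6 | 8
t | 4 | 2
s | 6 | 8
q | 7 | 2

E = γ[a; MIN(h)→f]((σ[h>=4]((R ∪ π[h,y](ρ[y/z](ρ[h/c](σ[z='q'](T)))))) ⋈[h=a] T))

Subexpression sizes:
  R → 6
  T → 6
  σ[z='q'](T) → 1
  ρ[h/c](σ[z='q'](T)) → 1
  ρ[y/z](ρ[h/c](σ[z='q'](T))) → 1
  π[h,y](ρ[y/z](ρ[h/c](σ[z='q'](T)))) → 1
  (R ∪ π[h,y](ρ[y/z](ρ[h/c](σ[z='q'](T))))) → 7
  σ[h>=4]((R ∪ π[h,y](ρ[y/z](ρ[h/c](σ[z='q'](T)))))) → 7
  T → 6
  (σ[h>=4]((R ∪ π[h,y](ρ[y/z](ρ[h/c](σ[z='q'](T)))))) ⋈[h=a] T) → 4
  γ[a; MIN(h)→f]((σ[h>=4]((R ∪ π[h,y](ρ[y/z](ρ[h/c](σ[z='q'](T)))))) ⋈[h=a] T)) → 2

|E| = 2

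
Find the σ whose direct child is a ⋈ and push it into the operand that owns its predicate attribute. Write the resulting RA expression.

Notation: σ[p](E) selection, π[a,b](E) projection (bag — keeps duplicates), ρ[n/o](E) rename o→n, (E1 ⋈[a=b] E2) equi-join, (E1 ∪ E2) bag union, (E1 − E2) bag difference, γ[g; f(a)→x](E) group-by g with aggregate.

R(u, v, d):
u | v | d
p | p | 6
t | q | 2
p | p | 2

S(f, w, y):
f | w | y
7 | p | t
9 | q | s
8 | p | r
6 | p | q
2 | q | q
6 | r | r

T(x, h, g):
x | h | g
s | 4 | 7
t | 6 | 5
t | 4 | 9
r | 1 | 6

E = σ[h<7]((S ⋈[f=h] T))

σ filters on h, owned by the right side.
E' = (S ⋈[f=h] σ[h<7](T))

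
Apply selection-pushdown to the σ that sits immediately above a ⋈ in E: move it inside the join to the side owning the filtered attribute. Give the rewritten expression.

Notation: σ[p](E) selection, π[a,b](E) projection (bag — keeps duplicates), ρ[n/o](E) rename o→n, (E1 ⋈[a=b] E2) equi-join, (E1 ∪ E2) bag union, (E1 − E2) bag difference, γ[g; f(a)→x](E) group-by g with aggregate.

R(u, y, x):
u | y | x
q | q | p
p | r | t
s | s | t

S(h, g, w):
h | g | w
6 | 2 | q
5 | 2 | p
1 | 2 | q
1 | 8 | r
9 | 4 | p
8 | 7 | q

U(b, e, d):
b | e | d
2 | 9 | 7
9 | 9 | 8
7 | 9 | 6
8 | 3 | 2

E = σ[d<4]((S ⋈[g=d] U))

σ filters on d, owned by the right side.
E' = (S ⋈[g=d] σ[d<4](U))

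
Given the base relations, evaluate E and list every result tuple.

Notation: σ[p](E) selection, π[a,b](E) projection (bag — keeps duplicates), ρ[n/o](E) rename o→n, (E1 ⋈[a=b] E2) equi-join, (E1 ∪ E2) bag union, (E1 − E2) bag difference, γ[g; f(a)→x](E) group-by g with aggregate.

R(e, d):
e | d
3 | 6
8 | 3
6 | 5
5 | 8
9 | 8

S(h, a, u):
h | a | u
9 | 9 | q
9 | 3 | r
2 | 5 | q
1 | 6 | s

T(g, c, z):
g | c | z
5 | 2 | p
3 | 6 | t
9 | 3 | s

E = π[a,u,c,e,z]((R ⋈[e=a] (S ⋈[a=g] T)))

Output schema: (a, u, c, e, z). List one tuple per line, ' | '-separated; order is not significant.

Subexpression sizes:
  R → 5
  S → 4
  T → 3
  (S ⋈[a=g] T) → 3
  (R ⋈[e=a] (S ⋈[a=g] T)) → 3
  π[a,u,c,e,z]((R ⋈[e=a] (S ⋈[a=g] T))) → 3

== RESULT ==
a | u | c | e | z
3 | r | 6 | 3 | t
5 | q | 2 | 5 | p
9 | q | 3 | 9 | s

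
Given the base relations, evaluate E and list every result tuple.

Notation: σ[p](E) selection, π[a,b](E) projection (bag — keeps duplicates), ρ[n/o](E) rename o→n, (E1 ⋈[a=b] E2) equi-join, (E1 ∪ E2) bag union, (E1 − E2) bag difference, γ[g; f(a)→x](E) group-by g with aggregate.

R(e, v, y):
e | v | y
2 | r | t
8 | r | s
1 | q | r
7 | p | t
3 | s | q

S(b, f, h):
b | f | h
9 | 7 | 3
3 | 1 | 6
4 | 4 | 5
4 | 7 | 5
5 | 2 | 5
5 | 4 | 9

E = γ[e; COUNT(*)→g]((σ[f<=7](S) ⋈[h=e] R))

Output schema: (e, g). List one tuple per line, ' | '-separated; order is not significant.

Row counts bottom-up:
  S → 6
  σ[f<=7](S) → 6
  R → 5
  (σ[f<=7](S) ⋈[h=e] R) → 1
  γ[e; COUNT(*)→g]((σ[f<=7](S) ⋈[h=e] R)) → 1

== RESULT ==
e | g
3 | 1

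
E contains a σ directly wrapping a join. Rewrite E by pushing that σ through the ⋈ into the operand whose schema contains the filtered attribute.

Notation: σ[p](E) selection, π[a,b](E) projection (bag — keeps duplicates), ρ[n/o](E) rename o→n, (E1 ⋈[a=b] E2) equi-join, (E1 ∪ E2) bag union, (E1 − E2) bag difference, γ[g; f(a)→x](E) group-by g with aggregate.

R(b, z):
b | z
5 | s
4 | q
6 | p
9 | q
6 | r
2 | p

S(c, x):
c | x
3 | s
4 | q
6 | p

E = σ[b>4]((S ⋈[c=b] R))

σ filters on b, owned by the right side.
E' = (S ⋈[c=b] σ[b>4](R))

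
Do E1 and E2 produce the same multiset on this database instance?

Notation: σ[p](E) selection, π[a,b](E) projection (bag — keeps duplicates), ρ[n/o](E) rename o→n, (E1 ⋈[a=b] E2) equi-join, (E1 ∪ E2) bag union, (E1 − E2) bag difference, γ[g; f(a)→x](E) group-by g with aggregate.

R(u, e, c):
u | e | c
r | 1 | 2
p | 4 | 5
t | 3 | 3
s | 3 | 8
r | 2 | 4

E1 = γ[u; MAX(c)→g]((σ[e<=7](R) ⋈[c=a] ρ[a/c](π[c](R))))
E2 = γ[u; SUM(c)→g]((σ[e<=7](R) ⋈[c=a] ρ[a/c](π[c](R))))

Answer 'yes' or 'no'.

E1 per-node cardinality:
  R → 5
  σ[e<=7](R) → 5
  R → 5
  π[c](R) → 5
  ρ[a/c](π[c](R)) → 5
  (σ[e<=7](R) ⋈[c=a] ρ[a/c](π[c](R))) → 5
  γ[u; MAX(c)→g]((σ[e<=7](R) ⋈[c=a] ρ[a/c](π[c](R)))) → 4
E2 per-node cardinality:
  R → 5
  σ[e<=7](R) → 5
  R → 5
  π[c](R) → 5
  ρ[a/c](π[c](R)) → 5
  (σ[e<=7](R) ⋈[c=a] ρ[a/c](π[c](R))) → 5
  γ[u; SUM(c)→g]((σ[e<=7](R) ⋈[c=a] ρ[a/c](π[c](R)))) → 4

E1 result:
u | g
p | 5
r | 4
s | 8
t | 3
E2 result:
u | g
p | 5
r | 6
s | 8
t | 3
Witness: ('r', 6) appears 0× in E1 but 1× in E2.

no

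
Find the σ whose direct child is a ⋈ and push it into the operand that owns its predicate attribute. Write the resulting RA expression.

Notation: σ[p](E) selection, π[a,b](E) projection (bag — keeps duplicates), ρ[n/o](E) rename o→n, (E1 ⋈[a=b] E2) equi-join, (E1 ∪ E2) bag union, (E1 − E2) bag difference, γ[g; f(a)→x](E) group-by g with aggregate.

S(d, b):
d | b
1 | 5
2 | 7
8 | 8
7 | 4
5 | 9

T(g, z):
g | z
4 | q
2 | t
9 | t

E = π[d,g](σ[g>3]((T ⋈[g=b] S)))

σ filters on g, owned by the left side.
E' = π[d,g]((σ[g>3](T) ⋈[g=b] S))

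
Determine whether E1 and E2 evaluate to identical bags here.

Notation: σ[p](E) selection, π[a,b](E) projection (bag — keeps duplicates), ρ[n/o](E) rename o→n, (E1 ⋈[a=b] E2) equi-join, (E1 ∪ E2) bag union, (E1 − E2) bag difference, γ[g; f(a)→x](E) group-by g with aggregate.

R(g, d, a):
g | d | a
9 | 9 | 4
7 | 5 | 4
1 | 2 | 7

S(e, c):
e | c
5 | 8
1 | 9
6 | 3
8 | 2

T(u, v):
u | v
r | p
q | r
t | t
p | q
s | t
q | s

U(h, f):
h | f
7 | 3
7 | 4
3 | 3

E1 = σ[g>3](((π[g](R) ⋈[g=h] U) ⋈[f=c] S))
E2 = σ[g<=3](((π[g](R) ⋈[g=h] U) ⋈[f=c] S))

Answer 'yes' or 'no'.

E1 subexpression sizes:
  R → 3
  π[g](R) → 3
  U → 3
  (π[g](R) ⋈[g=h] U) → 2
  S → 4
  ((π[g](R) ⋈[g=h] U) ⋈[f=c] S) → 1
  σ[g>3](((π[g](R) ⋈[g=h] U) ⋈[f=c] S)) → 1
E2 subexpression sizes:
  R → 3
  π[g](R) → 3
  U → 3
  (π[g](R) ⋈[g=h] U) → 2
  S → 4
  ((π[g](R) ⋈[g=h] U) ⋈[f=c] S) → 1
  σ[g<=3](((π[g](R) ⋈[g=h] U) ⋈[f=c] S)) → 0

E1 result:
g | h | f | e | c
7 | 7 | 3 | 6 | 3
E2 result:
g | h | f | e | c
(0 rows)
Witness: (7, 7, 3, 6, 3) appears 1× in E1 but 0× in E2.

no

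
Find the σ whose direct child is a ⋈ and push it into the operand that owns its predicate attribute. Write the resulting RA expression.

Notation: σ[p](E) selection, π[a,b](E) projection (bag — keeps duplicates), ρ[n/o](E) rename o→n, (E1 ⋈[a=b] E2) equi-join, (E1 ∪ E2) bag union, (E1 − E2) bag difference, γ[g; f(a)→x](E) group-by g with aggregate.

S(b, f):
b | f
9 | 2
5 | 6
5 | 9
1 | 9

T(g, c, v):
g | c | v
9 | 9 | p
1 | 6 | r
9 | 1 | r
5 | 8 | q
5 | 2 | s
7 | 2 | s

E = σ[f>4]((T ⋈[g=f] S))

σ filters on f, owned by the right side.
E' = (T ⋈[g=f] σ[f>4](S))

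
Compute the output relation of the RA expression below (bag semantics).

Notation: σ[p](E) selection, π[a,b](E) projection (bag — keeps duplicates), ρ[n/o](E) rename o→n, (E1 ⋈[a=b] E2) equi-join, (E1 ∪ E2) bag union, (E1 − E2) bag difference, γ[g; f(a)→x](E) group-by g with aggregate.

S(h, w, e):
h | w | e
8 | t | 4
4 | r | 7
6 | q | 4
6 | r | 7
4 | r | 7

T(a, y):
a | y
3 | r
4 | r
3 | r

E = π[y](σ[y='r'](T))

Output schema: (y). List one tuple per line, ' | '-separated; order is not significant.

Stepwise |·|:
  T → 3
  σ[y='r'](T) → 3
  π[y](σ[y='r'](T)) → 3

== RESULT ==
y
r
r
r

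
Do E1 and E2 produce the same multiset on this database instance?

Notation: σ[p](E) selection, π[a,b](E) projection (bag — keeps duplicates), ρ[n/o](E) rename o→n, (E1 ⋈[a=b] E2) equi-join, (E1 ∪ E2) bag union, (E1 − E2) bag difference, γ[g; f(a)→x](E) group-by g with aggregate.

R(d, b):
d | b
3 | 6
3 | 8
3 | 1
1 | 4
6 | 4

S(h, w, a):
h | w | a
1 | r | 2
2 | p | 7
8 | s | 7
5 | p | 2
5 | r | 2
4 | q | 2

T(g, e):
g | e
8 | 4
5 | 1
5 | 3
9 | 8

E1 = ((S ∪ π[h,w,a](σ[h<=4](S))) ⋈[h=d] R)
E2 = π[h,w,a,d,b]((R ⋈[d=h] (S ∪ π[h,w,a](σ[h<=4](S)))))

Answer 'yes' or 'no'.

E1 stepwise |·|:
  S → 6
  S → 6
  σ[h<=4](S) → 3
  π[h,w,a](σ[h<=4](S)) → 3
  (S ∪ π[h,w,a](σ[h<=4](S))) → 9
  R → 5
  ((S ∪ π[h,w,a](σ[h<=4](S))) ⋈[h=d] R) → 2
E2 stepwise |·|:
  R → 5
  S → 6
  S → 6
  σ[h<=4](S) → 3
  π[h,w,a](σ[h<=4](S)) → 3
  (S ∪ π[h,w,a](σ[h<=4](S))) → 9
  (R ⋈[d=h] (S ∪ π[h,w,a](σ[h<=4](S)))) → 2
  π[h,w,a,d,b]((R ⋈[d=h] (S ∪ π[h,w,a](σ[h<=4](S))))) → 2

E1 and E2 produce the same multiset:
h | w | a | d | b
1 | r | 2 | 1 | 4
1 | r | 2 | 1 | 4

yes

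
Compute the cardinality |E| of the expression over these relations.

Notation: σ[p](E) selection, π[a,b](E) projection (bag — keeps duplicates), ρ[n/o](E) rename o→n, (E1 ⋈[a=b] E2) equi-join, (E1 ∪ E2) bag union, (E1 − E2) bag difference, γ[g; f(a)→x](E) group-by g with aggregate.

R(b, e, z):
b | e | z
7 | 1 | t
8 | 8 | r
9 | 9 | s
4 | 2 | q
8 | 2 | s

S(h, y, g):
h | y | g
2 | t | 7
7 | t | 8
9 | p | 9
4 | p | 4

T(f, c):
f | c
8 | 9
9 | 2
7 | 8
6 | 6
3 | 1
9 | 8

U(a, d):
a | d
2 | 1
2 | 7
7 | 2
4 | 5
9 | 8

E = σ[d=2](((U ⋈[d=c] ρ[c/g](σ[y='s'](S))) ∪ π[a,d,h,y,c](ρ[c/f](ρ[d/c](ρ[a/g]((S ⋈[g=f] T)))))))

Row counts bottom-up:
  U → 5
  S → 4
  σ[y='s'](S) → 0
  ρ[c/g](σ[y='s'](S)) → 0
  (U ⋈[d=c] ρ[c/g](σ[y='s'](S))) → 0
  S → 4
  T → 6
  (S ⋈[g=f] T) → 4
  ρ[a/g]((S ⋈[g=f] T)) → 4
  ρ[d/c](ρ[a/g]((S ⋈[g=f] T))) → 4
  ρ[c/f](ρ[d/c](ρ[a/g]((S ⋈[g=f] T)))) → 4
  π[a,d,h,y,c](ρ[c/f](ρ[d/c](ρ[a/g]((S ⋈[g=f] T))))) → 4
  ((U ⋈[d=c] ρ[c/g](σ[y='s'](S))) ∪ π[a,d,h,y,c](ρ[c/f](ρ[d/c](ρ[a/g]((S ⋈[g=f] T)))))) → 4
  σ[d=2](((U ⋈[d=c] ρ[c/g](σ[y='s'](S))) ∪ π[a,d,h,y,c](ρ[c/f](ρ[d/c](ρ[a/g]((S ⋈[g=f] T))))))) → 1

|E| = 1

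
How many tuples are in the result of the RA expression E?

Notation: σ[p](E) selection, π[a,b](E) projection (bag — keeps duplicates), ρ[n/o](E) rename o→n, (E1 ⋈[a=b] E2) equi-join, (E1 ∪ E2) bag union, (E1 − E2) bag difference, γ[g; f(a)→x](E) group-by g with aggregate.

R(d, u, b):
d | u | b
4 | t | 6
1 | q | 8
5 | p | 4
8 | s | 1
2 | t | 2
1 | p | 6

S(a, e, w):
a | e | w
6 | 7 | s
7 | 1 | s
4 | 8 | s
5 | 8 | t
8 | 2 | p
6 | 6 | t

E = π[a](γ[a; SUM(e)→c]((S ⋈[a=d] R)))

Stepwise |·|:
  S → 6
  R → 6
  (S ⋈[a=d] R) → 3
  γ[a; SUM(e)→c]((S ⋈[a=d] R)) → 3
  π[a](γ[a; SUM(e)→c]((S ⋈[a=d] R))) → 3

|E| = 3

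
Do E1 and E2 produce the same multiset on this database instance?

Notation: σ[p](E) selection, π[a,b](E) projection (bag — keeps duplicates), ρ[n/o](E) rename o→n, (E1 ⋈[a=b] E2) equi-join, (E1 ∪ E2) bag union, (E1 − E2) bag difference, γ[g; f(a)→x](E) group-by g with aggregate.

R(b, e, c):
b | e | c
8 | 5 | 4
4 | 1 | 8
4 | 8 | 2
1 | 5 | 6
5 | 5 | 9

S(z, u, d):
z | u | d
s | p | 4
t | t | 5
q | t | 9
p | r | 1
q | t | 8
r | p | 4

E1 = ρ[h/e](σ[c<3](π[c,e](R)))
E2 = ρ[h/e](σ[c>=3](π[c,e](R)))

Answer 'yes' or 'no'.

E1 per-node cardinality:
  R → 5
  π[c,e](R) → 5
  σ[c<3](π[c,e](R)) → 1
  ρ[h/e](σ[c<3](π[c,e](R))) → 1
E2 per-node cardinality:
  R → 5
  π[c,e](R) → 5
  σ[c>=3](π[c,e](R)) → 4
  ρ[h/e](σ[c>=3](π[c,e](R))) → 4

E1 result:
c | h
2 | 8
E2 result:
c | h
4 | 5
6 | 5
8 | 1
9 | 5
Witness: (9, 5) appears 0× in E1 but 1× in E2.

no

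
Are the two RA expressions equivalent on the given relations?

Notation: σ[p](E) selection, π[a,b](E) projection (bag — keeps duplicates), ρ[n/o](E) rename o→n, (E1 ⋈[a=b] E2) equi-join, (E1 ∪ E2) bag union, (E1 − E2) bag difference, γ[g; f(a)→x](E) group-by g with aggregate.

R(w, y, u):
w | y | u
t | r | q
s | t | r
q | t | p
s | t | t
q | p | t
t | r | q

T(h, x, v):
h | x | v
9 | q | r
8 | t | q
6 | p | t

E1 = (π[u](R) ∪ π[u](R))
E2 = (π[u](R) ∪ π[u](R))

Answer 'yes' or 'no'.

E1 stepwise |·|:
  R → 6
  π[u](R) → 6
  R → 6
  π[u](R) → 6
  (π[u](R) ∪ π[u](R)) → 12
E2 stepwise |·|:
  R → 6
  π[u](R) → 6
  R → 6
  π[u](R) → 6
  (π[u](R) ∪ π[u](R)) → 12

E1 and E2 produce the same multiset:
u
p
p
q
q
q
q
r
r
t
t
t
t

yes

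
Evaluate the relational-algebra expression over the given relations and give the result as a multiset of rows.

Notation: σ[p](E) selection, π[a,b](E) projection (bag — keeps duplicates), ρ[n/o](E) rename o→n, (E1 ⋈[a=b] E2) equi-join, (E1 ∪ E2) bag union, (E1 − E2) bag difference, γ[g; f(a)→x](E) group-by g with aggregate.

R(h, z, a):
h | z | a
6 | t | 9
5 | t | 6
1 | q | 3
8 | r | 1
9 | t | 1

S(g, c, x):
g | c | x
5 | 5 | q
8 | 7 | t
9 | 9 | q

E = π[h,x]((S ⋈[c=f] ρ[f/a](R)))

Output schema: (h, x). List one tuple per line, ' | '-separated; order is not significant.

Row counts bottom-up:
  S → 3
  R → 5
  ρ[f/a](R) → 5
  (S ⋈[c=f] ρ[f/a](R)) → 1
  π[h,x]((S ⋈[c=f] ρ[f/a](R))) → 1

== RESULT ==
h | x
6 | q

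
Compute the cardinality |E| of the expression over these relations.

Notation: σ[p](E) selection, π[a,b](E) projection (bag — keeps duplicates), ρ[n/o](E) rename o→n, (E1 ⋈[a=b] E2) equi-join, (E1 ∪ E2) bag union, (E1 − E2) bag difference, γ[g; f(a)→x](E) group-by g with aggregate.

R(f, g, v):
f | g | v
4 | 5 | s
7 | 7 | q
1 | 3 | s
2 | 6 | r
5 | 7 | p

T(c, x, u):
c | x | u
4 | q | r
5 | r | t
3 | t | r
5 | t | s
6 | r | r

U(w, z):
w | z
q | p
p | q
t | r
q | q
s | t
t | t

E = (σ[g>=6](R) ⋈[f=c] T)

Row counts bottom-up:
  R → 5
  σ[g>=6](R) → 3
  T → 5
  (σ[g>=6](R) ⋈[f=c] T) → 2

|E| = 2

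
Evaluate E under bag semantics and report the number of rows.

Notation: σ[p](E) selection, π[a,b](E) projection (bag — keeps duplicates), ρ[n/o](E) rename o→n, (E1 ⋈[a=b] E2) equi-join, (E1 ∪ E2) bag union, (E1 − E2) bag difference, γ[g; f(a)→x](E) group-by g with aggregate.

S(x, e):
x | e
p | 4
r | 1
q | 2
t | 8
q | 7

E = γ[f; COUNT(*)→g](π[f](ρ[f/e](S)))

Row counts bottom-up:
  S → 5
  ρ[f/e](S) → 5
  π[f](ρ[f/e](S)) → 5
  γ[f; COUNT(*)→g](π[f](ρ[f/e](S))) → 5

|E| = 5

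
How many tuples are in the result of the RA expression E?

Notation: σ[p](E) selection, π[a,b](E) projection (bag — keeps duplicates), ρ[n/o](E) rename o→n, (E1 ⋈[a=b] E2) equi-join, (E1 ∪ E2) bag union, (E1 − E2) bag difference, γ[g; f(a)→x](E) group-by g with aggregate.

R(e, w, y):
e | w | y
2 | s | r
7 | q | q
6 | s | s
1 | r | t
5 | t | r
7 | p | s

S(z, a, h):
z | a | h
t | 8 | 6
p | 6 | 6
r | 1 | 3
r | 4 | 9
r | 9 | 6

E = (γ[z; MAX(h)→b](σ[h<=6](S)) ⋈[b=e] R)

Stepwise |·|:
  S → 5
  σ[h<=6](S) → 4
  γ[z; MAX(h)→b](σ[h<=6](S)) → 3
  R → 6
  (γ[z; MAX(h)→b](σ[h<=6](S)) ⋈[b=e] R) → 3

|E| = 3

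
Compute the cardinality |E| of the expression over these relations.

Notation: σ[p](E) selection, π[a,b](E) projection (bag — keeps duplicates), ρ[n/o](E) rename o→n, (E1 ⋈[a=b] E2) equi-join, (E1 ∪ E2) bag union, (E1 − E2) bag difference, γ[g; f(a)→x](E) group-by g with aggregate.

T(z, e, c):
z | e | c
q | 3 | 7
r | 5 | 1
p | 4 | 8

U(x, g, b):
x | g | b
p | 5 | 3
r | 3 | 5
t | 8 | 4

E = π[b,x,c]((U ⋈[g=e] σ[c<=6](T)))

Row counts bottom-up:
  U → 3
  T → 3
  σ[c<=6](T) → 1
  (U ⋈[g=e] σ[c<=6](T)) → 1
  π[b,x,c]((U ⋈[g=e] σ[c<=6](T))) → 1

|E| = 1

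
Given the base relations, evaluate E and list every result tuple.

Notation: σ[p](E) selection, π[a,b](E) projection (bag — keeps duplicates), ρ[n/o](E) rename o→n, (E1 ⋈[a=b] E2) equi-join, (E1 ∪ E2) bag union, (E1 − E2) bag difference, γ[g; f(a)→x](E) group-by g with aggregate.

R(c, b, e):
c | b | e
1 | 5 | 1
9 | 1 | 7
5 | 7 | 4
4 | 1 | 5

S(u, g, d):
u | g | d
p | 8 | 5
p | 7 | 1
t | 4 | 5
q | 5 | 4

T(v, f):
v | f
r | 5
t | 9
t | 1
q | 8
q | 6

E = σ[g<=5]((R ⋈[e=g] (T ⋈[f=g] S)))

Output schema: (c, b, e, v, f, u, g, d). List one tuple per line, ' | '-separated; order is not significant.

Per-node cardinality:
  R → 4
  T → 5
  S → 4
  (T ⋈[f=g] S) → 2
  (R ⋈[e=g] (T ⋈[f=g] S)) → 1
  σ[g<=5]((R ⋈[e=g] (T ⋈[f=g] S))) → 1

== RESULT ==
c | b | e | v | f | u | g | d
4 | 1 | 5 | r | 5 | q | 5 | 4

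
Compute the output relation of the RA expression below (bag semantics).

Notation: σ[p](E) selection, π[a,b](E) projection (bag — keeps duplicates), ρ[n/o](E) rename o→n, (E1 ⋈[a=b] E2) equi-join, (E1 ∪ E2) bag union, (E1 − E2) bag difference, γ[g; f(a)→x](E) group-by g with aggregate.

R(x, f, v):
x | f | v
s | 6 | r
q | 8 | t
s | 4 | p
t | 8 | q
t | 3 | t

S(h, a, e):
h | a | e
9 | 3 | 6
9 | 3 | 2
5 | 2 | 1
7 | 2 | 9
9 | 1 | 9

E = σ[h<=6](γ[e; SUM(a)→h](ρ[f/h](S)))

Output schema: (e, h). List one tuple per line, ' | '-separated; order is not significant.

Per-node cardinality:
  S → 5
  ρ[f/h](S) → 5
  γ[e; SUM(a)→h](ρ[f/h](S)) → 4
  σ[h<=6](γ[e; SUM(a)→h](ρ[f/h](S))) → 4

== RESULT ==
e | h
1 | 2
2 | 3
6 | 3
9 | 3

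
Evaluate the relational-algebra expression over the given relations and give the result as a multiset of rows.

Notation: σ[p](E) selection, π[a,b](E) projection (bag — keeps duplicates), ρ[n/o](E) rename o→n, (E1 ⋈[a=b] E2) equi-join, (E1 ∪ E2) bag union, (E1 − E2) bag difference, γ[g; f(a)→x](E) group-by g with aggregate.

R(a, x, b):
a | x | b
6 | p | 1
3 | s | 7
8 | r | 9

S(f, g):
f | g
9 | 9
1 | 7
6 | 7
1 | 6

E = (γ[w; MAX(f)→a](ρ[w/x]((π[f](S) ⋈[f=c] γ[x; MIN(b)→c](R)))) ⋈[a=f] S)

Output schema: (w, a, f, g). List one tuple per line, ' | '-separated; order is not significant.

Per-node cardinality:
  S → 4
  π[f](S) → 4
  R → 3
  γ[x; MIN(b)→c](R) → 3
  (π[f](S) ⋈[f=c] γ[x; MIN(b)→c](R)) → 3
  ρ[w/x]((π[f](S) ⋈[f=c] γ[x; MIN(b)→c](R))) → 3
  γ[w; MAX(f)→a](ρ[w/x]((π[f](S) ⋈[f=c] γ[x; MIN(b)→c](R)))) → 2
  S → 4
  (γ[w; MAX(f)→a](ρ[w/x]((π[f](S) ⋈[f=c] γ[x; MIN(b)→c](R)))) ⋈[a=f] S) → 3

== RESULT ==
w | a | f | g
p | 1 | 1 | 6
p | 1 | 1 | 7
r | 9 | 9 | 9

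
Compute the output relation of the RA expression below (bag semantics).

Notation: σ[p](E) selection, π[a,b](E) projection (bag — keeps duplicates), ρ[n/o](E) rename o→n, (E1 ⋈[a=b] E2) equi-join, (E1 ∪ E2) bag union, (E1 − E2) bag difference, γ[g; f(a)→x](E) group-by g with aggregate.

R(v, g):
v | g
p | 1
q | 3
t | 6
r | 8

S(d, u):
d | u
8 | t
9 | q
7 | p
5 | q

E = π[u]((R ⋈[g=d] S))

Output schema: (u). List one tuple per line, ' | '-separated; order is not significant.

Row counts bottom-up:
  R → 4
  S → 4
  (R ⋈[g=d] S) → 1
  π[u]((R ⋈[g=d] S)) → 1

== RESULT ==
u
t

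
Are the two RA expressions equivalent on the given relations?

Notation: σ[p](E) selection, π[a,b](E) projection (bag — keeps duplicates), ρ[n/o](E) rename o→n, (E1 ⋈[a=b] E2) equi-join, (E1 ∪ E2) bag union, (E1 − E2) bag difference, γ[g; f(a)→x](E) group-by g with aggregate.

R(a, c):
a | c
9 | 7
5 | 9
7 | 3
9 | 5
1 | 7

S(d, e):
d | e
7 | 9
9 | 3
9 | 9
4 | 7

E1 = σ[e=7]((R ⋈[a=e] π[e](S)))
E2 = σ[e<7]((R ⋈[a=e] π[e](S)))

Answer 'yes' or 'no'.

E1 row counts bottom-up:
  R → 5
  S → 4
  π[e](S) → 4
  (R ⋈[a=e] π[e](S)) → 5
  σ[e=7]((R ⋈[a=e] π[e](S))) → 1
E2 row counts bottom-up:
  R → 5
  S → 4
  π[e](S) → 4
  (R ⋈[a=e] π[e](S)) → 5
  σ[e<7]((R ⋈[a=e] π[e](S))) → 0

E1 result:
a | c | e
7 | 3 | 7
E2 result:
a | c | e
(0 rows)
Witness: (7, 3, 7) appears 1× in E1 but 0× in E2.

no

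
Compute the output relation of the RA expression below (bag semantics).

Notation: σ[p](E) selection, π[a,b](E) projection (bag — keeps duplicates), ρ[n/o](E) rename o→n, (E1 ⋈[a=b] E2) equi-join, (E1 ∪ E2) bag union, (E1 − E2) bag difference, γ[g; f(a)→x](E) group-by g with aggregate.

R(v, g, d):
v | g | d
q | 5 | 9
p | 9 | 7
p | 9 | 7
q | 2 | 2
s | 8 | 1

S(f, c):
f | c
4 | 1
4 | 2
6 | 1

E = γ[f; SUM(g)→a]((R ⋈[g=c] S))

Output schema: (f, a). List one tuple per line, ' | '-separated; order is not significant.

Subexpression sizes:
  R → 5
  S → 3
  (R ⋈[g=c] S) → 1
  γ[f; SUM(g)→a]((R ⋈[g=c] S)) → 1

== RESULT ==
f | a
4 | 2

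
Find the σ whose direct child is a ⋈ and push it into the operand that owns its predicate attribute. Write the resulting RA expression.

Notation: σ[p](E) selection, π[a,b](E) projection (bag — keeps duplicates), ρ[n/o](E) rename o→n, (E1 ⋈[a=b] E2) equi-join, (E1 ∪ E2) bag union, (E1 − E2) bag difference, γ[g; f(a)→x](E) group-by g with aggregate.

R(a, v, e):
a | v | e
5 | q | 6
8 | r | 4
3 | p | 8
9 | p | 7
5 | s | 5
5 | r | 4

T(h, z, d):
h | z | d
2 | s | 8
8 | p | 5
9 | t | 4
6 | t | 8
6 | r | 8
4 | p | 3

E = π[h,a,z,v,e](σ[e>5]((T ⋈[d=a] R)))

σ filters on e, owned by the right side.
E' = π[h,a,z,v,e]((T ⋈[d=a] σ[e>5](R)))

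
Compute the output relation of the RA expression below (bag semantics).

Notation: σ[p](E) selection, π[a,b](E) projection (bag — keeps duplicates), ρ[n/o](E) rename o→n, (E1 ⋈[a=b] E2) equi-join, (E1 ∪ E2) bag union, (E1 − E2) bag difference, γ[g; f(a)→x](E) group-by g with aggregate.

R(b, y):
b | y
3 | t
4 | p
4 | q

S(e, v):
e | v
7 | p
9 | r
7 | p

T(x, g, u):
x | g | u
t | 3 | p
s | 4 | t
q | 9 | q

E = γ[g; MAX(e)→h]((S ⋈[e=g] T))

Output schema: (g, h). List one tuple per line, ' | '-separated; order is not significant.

Stepwise |·|:
  S → 3
  T → 3
  (S ⋈[e=g] T) → 1
  γ[g; MAX(e)→h]((S ⋈[e=g] T)) → 1

== RESULT ==
g | h
9 | 9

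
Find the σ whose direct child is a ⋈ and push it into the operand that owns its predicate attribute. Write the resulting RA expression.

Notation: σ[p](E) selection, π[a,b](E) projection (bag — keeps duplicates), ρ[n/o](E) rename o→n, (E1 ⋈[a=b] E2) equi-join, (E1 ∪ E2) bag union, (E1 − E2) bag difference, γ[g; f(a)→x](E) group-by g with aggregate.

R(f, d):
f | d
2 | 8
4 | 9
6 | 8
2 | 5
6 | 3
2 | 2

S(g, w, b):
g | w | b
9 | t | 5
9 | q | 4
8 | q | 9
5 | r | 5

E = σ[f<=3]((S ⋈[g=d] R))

σ filters on f, owned by the right side.
E' = (S ⋈[g=d] σ[f<=3](R))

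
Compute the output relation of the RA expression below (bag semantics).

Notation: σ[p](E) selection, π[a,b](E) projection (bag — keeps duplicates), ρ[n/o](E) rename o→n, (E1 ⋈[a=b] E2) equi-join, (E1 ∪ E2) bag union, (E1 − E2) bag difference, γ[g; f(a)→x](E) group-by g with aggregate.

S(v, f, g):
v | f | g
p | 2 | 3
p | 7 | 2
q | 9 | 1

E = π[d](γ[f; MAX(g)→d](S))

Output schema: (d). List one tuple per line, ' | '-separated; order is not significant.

Stepwise |·|:
  S → 3
  γ[f; MAX(g)→d](S) → 3
  π[d](γ[f; MAX(g)→d](S)) → 3

== RESULT ==
d
1
2
3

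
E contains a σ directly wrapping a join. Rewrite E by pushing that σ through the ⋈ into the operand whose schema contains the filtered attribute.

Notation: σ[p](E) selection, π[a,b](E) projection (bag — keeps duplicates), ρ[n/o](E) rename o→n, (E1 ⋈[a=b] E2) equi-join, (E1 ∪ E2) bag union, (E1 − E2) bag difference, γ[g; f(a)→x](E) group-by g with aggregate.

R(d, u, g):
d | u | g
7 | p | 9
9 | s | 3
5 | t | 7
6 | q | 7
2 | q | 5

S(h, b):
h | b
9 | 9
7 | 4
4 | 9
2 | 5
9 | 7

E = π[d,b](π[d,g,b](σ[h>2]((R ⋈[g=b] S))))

σ filters on h, owned by the right side.
E' = π[d,b](π[d,g,b]((R ⋈[g=b] σ[h>2](S))))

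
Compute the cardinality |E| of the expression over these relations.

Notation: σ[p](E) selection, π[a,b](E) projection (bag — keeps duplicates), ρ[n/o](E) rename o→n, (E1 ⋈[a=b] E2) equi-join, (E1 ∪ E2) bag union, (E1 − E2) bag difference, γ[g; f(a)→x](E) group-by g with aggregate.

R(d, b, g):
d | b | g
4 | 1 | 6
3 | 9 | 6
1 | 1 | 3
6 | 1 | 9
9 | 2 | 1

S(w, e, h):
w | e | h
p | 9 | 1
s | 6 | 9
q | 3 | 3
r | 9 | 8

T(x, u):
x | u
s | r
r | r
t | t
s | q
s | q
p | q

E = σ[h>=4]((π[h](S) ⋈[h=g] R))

Row counts bottom-up:
  S → 4
  π[h](S) → 4
  R → 5
  (π[h](S) ⋈[h=g] R) → 3
  σ[h>=4]((π[h](S) ⋈[h=g] R)) → 1

|E| = 1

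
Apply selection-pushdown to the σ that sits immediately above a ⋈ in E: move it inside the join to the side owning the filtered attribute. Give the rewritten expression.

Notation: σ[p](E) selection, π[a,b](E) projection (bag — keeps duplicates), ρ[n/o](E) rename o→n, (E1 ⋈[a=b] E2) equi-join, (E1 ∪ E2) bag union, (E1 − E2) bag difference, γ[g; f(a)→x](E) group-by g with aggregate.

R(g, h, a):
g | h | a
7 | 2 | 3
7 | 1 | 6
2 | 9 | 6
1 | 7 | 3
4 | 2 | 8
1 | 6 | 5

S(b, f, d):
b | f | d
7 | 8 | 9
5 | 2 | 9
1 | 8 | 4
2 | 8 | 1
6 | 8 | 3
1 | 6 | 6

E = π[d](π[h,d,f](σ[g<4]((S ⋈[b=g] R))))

σ filters on g, owned by the right side.
E' = π[d](π[h,d,f]((S ⋈[b=g] σ[g<4](R))))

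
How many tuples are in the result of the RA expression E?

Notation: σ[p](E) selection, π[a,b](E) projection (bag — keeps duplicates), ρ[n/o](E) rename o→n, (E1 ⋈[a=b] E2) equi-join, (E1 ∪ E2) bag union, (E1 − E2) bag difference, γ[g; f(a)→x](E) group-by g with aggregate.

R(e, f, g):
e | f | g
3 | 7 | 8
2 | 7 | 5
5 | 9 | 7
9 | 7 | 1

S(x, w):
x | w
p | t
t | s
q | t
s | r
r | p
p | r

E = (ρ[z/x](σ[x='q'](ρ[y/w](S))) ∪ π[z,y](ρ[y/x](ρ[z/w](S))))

Per-node cardinality:
  S → 6
  ρ[y/w](S) → 6
  σ[x='q'](ρ[y/w](S)) → 1
  ρ[z/x](σ[x='q'](ρ[y/w](S))) → 1
  S → 6
  ρ[z/w](S) → 6
  ρ[y/x](ρ[z/w](S)) → 6
  π[z,y](ρ[y/x](ρ[z/w](S))) → 6
  (ρ[z/x](σ[x='q'](ρ[y/w](S))) ∪ π[z,y](ρ[y/x](ρ[z/w](S)))) → 7

|E| = 7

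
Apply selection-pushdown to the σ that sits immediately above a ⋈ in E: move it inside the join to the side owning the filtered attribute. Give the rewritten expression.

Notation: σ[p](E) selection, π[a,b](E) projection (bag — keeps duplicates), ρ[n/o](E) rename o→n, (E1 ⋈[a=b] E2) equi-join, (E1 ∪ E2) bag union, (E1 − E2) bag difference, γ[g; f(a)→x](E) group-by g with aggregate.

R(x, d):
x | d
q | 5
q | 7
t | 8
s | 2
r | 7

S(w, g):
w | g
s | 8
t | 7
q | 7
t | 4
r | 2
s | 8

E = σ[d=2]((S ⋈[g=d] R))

σ filters on d, owned by the right side.
E' = (S ⋈[g=d] σ[d=2](R))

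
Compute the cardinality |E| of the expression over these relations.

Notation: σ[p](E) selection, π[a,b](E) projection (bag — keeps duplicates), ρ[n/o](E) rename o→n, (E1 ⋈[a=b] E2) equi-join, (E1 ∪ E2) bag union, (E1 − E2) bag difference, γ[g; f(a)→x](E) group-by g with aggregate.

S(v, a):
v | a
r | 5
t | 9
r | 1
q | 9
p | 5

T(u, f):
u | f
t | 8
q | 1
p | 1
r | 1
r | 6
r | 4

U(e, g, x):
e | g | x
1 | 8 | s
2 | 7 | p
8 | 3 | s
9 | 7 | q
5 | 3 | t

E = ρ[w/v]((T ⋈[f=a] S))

Row counts bottom-up:
  T → 6
  S → 5
  (T ⋈[f=a] S) → 3
  ρ[w/v]((T ⋈[f=a] S)) → 3

|E| = 3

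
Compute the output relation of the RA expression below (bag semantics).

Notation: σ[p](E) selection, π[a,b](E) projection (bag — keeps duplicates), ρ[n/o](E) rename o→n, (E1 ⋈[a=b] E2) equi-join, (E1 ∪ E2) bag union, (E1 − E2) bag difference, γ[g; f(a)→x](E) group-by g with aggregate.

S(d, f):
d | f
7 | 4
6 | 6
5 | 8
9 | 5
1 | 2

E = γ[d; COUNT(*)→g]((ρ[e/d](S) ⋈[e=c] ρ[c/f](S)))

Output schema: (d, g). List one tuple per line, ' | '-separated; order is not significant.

Stepwise |·|:
  S → 5
  ρ[e/d](S) → 5
  S → 5
  ρ[c/f](S) → 5
  (ρ[e/d](S) ⋈[e=c] ρ[c/f](S)) → 2
  γ[d; COUNT(*)→g]((ρ[e/d](S) ⋈[e=c] ρ[c/f](S))) → 2

== RESULT ==
d | g
6 | 1
9 | 1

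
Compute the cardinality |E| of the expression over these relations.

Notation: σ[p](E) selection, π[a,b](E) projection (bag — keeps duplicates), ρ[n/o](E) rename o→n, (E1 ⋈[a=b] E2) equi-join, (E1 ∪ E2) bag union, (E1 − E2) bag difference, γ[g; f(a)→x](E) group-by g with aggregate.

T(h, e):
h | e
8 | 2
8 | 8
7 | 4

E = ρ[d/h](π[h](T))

Row counts bottom-up:
  T → 3
  π[h](T) → 3
  ρ[d/h](π[h](T)) → 3

|E| = 3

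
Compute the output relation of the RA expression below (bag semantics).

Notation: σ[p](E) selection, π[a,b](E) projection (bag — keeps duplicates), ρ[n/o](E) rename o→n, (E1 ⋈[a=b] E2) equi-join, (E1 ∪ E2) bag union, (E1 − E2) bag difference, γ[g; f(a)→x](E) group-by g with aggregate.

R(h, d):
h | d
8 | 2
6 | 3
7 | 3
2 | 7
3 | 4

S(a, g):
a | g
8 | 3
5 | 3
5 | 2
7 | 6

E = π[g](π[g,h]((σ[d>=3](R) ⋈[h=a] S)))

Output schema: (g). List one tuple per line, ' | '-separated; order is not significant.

Row counts bottom-up:
  R → 5
  σ[d>=3](R) → 4
  S → 4
  (σ[d>=3](R) ⋈[h=a] S) → 1
  π[g,h]((σ[d>=3](R) ⋈[h=a] S)) → 1
  π[g](π[g,h]((σ[d>=3](R) ⋈[h=a] S))) → 1

== RESULT ==
g
6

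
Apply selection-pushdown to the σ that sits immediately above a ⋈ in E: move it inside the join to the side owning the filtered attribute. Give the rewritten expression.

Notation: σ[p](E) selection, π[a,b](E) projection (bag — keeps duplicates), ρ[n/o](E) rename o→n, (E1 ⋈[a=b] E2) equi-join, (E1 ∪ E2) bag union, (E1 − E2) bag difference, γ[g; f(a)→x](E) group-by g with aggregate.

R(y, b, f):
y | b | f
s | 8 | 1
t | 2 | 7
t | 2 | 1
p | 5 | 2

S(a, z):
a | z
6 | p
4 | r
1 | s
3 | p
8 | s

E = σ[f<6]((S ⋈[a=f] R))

σ filters on f, owned by the right side.
E' = (S ⋈[a=f] σ[f<6](R))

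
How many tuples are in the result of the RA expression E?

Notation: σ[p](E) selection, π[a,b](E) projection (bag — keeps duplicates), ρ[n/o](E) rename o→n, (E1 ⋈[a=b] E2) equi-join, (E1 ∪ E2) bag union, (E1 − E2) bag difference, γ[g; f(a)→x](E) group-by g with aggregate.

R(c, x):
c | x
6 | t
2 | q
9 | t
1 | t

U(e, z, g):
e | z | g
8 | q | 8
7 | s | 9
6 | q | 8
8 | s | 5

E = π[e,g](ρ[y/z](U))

Per-node cardinality:
  U → 4
  ρ[y/z](U) → 4
  π[e,g](ρ[y/z](U)) → 4

|E| = 4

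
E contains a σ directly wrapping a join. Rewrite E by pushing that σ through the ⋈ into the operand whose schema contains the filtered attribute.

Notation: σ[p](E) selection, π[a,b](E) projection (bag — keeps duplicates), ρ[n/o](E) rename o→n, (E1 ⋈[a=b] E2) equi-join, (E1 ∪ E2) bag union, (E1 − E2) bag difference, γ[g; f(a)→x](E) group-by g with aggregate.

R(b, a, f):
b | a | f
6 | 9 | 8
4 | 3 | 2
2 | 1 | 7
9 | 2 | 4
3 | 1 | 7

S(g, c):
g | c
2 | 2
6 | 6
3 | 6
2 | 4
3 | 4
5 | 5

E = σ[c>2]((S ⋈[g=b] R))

σ filters on c, owned by the left side.
E' = (σ[c>2](S) ⋈[g=b] R)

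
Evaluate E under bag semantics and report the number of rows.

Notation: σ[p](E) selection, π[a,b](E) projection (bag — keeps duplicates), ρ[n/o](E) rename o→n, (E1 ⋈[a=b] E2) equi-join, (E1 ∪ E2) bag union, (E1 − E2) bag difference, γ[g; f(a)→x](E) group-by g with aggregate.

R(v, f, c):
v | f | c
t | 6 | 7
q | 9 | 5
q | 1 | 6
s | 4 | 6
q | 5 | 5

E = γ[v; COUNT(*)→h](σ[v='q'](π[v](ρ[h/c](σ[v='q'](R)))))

Stepwise |·|:
  R → 5
  σ[v='q'](R) → 3
  ρ[h/c](σ[v='q'](R)) → 3
  π[v](ρ[h/c](σ[v='q'](R))) → 3
  σ[v='q'](π[v](ρ[h/c](σ[v='q'](R)))) → 3
  γ[v; COUNT(*)→h](σ[v='q'](π[v](ρ[h/c](σ[v='q'](R))))) → 1

|E| = 1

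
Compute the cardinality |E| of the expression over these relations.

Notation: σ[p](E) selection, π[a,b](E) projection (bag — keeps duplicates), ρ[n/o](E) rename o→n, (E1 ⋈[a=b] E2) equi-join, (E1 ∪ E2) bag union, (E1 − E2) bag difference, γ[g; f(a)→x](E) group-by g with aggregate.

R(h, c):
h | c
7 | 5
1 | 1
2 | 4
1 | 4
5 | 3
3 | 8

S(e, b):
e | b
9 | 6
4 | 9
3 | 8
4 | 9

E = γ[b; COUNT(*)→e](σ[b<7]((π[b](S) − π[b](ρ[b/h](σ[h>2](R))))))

Subexpression sizes:
  S → 4
  π[b](S) → 4
  R → 6
  σ[h>2](R) → 3
  ρ[b/h](σ[h>2](R)) → 3
  π[b](ρ[b/h](σ[h>2](R))) → 3
  (π[b](S) − π[b](ρ[b/h](σ[h>2](R)))) → 4
  σ[b<7]((π[b](S) − π[b](ρ[b/h](σ[h>2](R))))) → 1
  γ[b; COUNT(*)→e](σ[b<7]((π[b](S) − π[b](ρ[b/h](σ[h>2](R)))))) → 1

|E| = 1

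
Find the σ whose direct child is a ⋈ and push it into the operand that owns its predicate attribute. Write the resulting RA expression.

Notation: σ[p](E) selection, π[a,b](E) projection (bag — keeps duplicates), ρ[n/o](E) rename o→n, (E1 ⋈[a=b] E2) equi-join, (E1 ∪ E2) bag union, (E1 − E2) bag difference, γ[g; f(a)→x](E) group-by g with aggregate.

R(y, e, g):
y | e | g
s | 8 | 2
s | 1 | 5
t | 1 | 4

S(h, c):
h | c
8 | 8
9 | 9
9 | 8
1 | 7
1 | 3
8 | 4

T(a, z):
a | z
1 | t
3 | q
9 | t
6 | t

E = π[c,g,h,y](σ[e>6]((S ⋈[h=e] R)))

σ filters on e, owned by the right side.
E' = π[c,g,h,y]((S ⋈[h=e] σ[e>6](R)))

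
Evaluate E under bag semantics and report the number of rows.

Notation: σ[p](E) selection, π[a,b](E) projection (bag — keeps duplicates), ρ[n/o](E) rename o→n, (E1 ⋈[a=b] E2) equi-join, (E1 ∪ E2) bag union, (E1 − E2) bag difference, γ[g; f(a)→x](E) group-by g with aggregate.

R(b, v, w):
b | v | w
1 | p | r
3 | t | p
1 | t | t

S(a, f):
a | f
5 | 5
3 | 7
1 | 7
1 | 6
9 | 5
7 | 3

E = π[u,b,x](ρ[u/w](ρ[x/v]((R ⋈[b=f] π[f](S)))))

Subexpression sizes:
  R → 3
  S → 6
  π[f](S) → 6
  (R ⋈[b=f] π[f](S)) → 1
  ρ[x/v]((R ⋈[b=f] π[f](S))) → 1
  ρ[u/w](ρ[x/v]((R ⋈[b=f] π[f](S)))) → 1
  π[u,b,x](ρ[u/w](ρ[x/v]((R ⋈[b=f] π[f](S))))) → 1

|E| = 1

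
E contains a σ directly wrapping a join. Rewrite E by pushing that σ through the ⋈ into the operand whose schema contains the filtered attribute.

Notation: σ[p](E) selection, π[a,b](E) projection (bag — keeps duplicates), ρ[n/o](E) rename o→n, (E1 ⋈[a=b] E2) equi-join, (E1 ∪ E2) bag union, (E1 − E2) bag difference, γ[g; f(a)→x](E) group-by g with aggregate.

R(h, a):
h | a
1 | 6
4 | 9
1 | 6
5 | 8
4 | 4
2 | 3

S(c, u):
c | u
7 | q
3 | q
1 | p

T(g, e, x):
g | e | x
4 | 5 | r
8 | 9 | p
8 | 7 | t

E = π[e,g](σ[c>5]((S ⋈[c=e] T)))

σ filters on c, owned by the left side.
E' = π[e,g]((σ[c>5](S) ⋈[c=e] T))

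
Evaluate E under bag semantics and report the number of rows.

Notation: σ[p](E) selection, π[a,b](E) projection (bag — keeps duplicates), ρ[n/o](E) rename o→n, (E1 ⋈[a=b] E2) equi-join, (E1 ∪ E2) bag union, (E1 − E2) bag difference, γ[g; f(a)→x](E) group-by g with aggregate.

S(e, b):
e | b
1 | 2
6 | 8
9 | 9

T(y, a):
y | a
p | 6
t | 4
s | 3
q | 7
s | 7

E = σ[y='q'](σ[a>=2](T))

Subexpression sizes:
  T → 5
  σ[a>=2](T) → 5
  σ[y='q'](σ[a>=2](T)) → 1

|E| = 1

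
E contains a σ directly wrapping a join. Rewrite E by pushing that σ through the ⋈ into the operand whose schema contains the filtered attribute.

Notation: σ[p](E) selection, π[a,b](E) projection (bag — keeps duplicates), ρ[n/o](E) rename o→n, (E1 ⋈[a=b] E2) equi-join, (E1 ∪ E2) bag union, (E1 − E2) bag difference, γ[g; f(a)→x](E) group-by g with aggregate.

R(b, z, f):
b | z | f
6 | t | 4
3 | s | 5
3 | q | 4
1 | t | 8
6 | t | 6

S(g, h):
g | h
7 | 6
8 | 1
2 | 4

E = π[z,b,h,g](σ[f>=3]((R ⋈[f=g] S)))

σ filters on f, owned by the left side.
E' = π[z,b,h,g]((σ[f>=3](R) ⋈[f=g] S))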